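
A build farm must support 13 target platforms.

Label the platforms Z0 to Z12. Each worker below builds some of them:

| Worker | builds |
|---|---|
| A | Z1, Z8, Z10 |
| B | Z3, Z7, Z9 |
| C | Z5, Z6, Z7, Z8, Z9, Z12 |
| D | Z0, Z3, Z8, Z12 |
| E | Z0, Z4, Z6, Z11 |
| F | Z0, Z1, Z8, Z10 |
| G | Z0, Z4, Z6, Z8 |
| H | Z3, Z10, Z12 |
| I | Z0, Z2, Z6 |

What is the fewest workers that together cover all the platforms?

5

Take {B, C, E, F, I}. Their union is {Z0, Z1, Z2, Z3, Z4, Z5, Z6, Z7, Z8, Z9, Z10, Z11, Z12}, which is all 13 platforms.
No 4 of the 9 workers cover everything (all 126 combinations miss at least one platform), so 5 is optimal.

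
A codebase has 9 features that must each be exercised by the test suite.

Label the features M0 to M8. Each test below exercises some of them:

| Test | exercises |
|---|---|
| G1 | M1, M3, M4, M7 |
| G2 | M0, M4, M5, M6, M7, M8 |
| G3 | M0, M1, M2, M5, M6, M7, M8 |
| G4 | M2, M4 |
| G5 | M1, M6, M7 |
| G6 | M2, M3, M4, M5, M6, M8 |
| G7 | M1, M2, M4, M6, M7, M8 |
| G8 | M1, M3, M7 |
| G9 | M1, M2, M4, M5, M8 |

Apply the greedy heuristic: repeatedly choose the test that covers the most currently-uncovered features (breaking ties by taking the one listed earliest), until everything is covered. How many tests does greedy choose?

2

Greedy: pick G3 (covers 7 new) → pick G1 (covers 2 new). Total picks: 2.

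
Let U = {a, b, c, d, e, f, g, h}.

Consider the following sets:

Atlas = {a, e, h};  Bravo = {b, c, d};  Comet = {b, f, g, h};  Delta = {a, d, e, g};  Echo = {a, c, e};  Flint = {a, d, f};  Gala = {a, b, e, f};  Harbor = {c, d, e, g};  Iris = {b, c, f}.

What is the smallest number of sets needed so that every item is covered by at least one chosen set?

Comet, Echo, and Flint cover everything between them: the union {a, b, c, d, e, f, g, h} is all of U.
No 2 of the 9 sets cover everything (all 36 combinations miss at least one item), so 3 is optimal.

3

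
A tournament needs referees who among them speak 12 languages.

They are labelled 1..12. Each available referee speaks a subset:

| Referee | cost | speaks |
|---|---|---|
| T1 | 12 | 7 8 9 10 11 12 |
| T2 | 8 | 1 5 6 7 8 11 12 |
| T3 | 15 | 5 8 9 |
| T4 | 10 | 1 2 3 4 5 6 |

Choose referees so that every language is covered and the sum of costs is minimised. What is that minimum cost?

T1, T4 together cover every language (T1 ∪ T4 = {1, 2, 3, 4, 5, 6, 7, 8, 9, 10, 11, 12}); total cost 12 + 10 = 22.
The greedy pick T2, T4, T1 costs 30; no covering selection beats 22.

22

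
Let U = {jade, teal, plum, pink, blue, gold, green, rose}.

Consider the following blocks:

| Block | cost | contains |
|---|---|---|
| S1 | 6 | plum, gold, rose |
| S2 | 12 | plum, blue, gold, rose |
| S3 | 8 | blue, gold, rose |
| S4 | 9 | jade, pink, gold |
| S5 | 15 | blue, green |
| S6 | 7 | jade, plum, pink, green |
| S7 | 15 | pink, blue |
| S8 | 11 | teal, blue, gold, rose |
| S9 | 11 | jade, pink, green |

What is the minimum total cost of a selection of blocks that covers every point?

S6, S8 together cover every point (S6 ∪ S8 = {jade, teal, plum, pink, blue, gold, green, rose}); total cost 7 + 11 = 18.
The greedy pick S6, S3, S8 costs 26; no covering selection beats 18.

18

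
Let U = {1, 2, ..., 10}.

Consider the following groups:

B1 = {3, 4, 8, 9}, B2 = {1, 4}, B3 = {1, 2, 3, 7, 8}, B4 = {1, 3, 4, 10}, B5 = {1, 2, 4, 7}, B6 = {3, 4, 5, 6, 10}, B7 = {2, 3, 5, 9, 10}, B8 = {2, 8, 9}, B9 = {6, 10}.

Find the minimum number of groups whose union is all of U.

3

B3, B6, and B8 cover everything between them: the union {1, 2, 3, 4, 5, 6, 7, 8, 9, 10} is all of U.
No 2 of the 9 groups cover everything (all 36 combinations miss at least one point), so 3 is optimal.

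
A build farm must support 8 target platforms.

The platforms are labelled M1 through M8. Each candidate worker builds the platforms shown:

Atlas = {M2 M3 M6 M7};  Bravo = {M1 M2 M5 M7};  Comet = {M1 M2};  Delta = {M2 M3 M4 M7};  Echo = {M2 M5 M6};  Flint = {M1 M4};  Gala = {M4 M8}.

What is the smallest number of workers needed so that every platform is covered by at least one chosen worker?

3

Take {Atlas, Bravo, Gala}. Their union is {M1, M2, M3, M4, M5, M6, M7, M8}, which is all 8 platforms.
Only Gala contains M8, so Gala is forced; the remaining 6 platforms need at least 2 more workers (each remaining worker adds at most 4) — so at least 3 workers are needed, and 3 is optimal.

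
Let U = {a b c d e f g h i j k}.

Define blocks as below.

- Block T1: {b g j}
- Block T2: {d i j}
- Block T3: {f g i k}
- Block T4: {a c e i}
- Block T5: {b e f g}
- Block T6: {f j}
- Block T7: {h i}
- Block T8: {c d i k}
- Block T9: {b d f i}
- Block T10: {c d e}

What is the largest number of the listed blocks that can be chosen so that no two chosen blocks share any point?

3

T6, T7, T10 are pairwise disjoint (T6={f,j}; T7={h,i}; T10={c,d,e}).
Every remaining block overlaps one of these, and no 4 of the listed blocks are pairwise disjoint, so 3 is the maximum.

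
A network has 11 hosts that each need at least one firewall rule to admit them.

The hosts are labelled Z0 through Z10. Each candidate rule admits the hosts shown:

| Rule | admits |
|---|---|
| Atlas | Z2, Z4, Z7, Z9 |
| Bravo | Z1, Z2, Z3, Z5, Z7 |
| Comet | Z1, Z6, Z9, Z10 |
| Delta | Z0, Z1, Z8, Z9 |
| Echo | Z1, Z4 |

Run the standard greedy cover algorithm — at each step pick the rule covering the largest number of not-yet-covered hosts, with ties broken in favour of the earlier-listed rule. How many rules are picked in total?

Greedy: pick Bravo (covers 5 new) → pick Comet (covers 3 new) → pick Delta (covers 2 new) → pick Atlas (covers 1 new). Total picks: 4.

4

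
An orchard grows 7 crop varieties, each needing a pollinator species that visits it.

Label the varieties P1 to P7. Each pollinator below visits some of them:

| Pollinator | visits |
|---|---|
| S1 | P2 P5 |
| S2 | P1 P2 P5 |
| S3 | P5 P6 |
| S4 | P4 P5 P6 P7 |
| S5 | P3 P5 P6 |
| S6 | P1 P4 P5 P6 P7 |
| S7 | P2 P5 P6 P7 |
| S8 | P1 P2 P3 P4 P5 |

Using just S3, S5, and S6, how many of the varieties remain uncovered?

1

Union of S3, S5, S6 = {P1, P3, P4, P5, P6, P7}.
Not covered: P2 — 1 variety.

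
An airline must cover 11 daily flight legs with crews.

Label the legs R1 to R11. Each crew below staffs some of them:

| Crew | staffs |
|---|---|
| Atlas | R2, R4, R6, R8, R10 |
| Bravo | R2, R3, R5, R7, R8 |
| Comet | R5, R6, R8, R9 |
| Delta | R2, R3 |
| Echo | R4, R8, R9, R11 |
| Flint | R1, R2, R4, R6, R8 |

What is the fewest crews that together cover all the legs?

4

Atlas and Bravo and Echo and Flint together: Atlas ∪ Bravo ∪ Echo ∪ Flint = {R1, R2, R3, R4, R5, R6, R7, R8, R9, R10, R11} — every leg is covered.
No 3 of the 6 crews cover everything (all 20 combinations miss at least one leg), so 4 is optimal.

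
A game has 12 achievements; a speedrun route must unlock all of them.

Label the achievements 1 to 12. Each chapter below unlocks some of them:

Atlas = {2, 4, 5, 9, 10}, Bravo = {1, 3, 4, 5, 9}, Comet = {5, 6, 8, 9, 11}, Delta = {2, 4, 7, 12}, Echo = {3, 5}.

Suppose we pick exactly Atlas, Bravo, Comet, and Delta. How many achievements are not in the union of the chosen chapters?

0

Union of Atlas, Bravo, Comet, Delta = {1, 2, 3, 4, 5, 6, 7, 8, 9, 10, 11, 12} — that's every achievement, so 0 are uncovered.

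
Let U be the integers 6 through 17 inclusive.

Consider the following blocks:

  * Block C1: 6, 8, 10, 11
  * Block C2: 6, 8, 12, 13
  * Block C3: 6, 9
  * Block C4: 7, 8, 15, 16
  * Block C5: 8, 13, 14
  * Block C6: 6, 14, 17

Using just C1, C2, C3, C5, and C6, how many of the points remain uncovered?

3

Union of C1, C2, C3, C5, C6 = {6, 8, 9, 10, 11, 12, 13, 14, 17}.
Not covered: 7, 15, 16 — 3 points.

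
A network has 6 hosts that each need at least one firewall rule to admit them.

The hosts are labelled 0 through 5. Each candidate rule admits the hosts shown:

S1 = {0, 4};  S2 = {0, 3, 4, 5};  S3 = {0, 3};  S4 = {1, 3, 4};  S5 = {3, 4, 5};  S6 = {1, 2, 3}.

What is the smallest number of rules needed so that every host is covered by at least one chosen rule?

2

S2 and S6 together: S2 ∪ S6 = {0, 1, 2, 3, 4, 5} — every host is covered.
No single rule has all 6 hosts (the largest, S2, has 4), so 2 is optimal.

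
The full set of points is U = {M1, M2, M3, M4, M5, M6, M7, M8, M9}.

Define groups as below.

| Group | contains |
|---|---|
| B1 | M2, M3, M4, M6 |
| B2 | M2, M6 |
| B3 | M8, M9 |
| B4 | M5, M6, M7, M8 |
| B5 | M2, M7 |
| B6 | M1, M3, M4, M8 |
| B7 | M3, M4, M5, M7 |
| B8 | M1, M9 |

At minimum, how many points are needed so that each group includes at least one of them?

4

Take H = {M6, M7, M8, M9}. Each listed group contains at least one of these, so H is a hitting set of size 4.
No choice of 3 points meets every group, so 4 is the minimum.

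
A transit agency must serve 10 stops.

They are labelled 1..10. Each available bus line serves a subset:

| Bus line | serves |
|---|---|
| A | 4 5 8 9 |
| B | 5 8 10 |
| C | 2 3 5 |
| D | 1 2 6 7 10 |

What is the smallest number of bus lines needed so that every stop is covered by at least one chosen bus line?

3

A and C and D together: A ∪ C ∪ D = {1, 2, 3, 4, 5, 6, 7, 8, 9, 10} — every stop is covered.
Only D contains 1, so D is forced; the remaining 5 stops need at least 2 more bus lines (each remaining bus line adds at most 4) — so at least 3 bus lines are needed, and 3 is optimal.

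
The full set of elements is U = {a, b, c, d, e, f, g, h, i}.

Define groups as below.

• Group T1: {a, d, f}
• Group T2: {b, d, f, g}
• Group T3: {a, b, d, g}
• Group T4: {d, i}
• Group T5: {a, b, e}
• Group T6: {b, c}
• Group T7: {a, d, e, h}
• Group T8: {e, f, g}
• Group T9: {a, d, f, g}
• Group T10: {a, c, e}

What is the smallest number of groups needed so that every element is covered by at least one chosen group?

4

T4 and T6 and T7 and T9 together: T4 ∪ T6 ∪ T7 ∪ T9 = {a, b, c, d, e, f, g, h, i} — every element is covered.
Only T4 contains i, so T4 is forced; the remaining 7 elements need at least 3 more groups (each remaining group adds at most 3) — so at least 4 groups are needed, and 4 is optimal.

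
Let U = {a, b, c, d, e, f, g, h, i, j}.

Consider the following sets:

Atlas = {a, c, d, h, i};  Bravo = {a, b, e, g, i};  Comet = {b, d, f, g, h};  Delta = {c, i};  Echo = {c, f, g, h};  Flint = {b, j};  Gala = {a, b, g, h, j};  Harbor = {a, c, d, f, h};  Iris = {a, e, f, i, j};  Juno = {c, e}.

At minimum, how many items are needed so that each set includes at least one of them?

Take T = {b, c, f}. Each listed set contains at least one of these, so T is a hitting set of size 3.
No choice of 2 items meets every set, so 3 is the minimum.

3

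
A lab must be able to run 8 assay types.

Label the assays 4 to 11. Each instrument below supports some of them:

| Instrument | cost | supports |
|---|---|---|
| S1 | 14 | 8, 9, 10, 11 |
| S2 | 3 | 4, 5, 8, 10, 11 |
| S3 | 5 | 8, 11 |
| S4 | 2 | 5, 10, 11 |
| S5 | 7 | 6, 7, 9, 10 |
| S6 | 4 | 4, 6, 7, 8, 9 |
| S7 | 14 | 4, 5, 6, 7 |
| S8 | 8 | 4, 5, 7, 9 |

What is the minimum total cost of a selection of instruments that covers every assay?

6

S4, S6 together cover every assay (S4 ∪ S6 = {4, 5, 6, 7, 8, 9, 10, 11}); total cost 2 + 4 = 6.
The greedy pick S2, S6 costs 7; no covering selection beats 6.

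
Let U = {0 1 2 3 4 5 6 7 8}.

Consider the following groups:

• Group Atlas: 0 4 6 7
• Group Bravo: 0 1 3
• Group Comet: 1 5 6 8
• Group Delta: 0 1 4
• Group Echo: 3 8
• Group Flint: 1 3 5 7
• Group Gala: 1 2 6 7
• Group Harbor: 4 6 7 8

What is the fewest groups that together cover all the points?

4

Take {Atlas, Bravo, Comet, Gala}. Their union is {0, 1, 2, 3, 4, 5, 6, 7, 8}, which is all 9 points.
Only Gala contains 2, so Gala is forced; the remaining 5 points need at least 3 more groups (each remaining group adds at most 2) — so at least 4 groups are needed, and 4 is optimal.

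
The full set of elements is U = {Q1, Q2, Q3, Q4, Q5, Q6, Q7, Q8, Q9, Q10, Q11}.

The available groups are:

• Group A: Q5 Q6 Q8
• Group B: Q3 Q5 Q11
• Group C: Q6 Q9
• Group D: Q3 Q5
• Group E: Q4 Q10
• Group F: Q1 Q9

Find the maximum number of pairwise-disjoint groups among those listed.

3

D, E, F are pairwise disjoint (D={Q3,Q5}; E={Q4,Q10}; F={Q1,Q9}).
Every remaining group overlaps one of these, and no 4 of the listed groups are pairwise disjoint, so 3 is the maximum.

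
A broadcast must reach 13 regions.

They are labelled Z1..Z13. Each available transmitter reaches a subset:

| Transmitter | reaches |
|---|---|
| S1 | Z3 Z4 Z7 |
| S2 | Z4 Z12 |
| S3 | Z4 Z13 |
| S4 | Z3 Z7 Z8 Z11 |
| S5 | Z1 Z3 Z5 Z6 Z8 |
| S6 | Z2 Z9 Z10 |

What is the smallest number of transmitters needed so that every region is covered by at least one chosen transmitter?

Take {S2, S3, S4, S5, S6}. Their union is {Z1, Z2, Z3, Z4, Z5, Z6, Z7, Z8, Z9, Z10, Z11, Z12, Z13}, which is all 13 regions.
No 4 of the 6 transmitters cover everything (all 15 combinations miss at least one region), so 5 is optimal.

5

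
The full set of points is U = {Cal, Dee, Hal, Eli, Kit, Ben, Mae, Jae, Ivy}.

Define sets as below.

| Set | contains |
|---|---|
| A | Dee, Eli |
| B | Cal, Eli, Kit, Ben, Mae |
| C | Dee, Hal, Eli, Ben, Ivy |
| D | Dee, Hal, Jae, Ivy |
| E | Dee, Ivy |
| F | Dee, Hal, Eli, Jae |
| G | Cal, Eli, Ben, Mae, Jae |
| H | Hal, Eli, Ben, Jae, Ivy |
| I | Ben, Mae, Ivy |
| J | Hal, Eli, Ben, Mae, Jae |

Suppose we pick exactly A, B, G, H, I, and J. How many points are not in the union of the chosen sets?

Union of A, B, G, H, I, J = {Cal, Dee, Hal, Eli, Kit, Ben, Mae, Jae, Ivy} — that's every point, so 0 are uncovered.

0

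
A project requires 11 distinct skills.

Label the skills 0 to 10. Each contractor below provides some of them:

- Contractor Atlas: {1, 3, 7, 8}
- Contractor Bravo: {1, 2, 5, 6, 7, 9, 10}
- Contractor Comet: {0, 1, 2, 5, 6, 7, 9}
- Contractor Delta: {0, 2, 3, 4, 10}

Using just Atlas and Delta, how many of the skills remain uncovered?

3

Union of Atlas, Delta = {0, 1, 2, 3, 4, 7, 8, 10}.
Not covered: 5, 6, 9 — 3 skills.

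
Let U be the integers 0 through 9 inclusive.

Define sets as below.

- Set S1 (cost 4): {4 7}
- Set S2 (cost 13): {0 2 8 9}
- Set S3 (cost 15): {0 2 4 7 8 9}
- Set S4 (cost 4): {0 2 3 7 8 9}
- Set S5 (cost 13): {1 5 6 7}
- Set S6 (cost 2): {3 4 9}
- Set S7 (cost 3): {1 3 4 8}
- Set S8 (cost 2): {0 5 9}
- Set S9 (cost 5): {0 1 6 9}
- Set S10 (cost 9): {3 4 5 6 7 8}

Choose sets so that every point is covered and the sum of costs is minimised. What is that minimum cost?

S4, S6, S8, S9 together cover every point (S4 ∪ S6 ∪ S8 ∪ S9 = {0, 1, 2, 3, 4, 5, 6, 7, 8, 9}); total cost 4 + 2 + 2 + 5 = 13.
The greedy pick S4, S7, S8, S9 costs 14; no covering selection beats 13.

13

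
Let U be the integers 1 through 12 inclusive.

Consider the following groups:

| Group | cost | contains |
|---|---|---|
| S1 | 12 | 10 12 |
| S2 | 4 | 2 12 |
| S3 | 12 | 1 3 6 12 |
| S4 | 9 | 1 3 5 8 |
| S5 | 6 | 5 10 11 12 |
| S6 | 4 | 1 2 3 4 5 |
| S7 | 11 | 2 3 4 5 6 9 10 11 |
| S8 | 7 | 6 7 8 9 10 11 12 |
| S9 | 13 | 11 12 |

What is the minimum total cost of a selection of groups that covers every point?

11

S6, S8 together cover every point (S6 ∪ S8 = {1, 2, 3, 4, 5, 6, 7, 8, 9, 10, 11, 12}); total cost 4 + 7 = 11.
No covering selection has total cost below 11.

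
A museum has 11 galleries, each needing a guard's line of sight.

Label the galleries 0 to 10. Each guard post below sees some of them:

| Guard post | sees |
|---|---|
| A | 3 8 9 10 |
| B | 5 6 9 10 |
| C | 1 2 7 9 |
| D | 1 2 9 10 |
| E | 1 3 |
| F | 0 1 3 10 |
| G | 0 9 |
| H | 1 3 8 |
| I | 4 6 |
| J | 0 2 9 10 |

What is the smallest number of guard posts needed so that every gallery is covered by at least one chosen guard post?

5

Take {B, C, G, H, I}. Their union is {0, 1, 2, 3, 4, 5, 6, 7, 8, 9, 10}, which is all 11 galleries.
No 4 of the 10 guard posts cover everything (all 210 combinations miss at least one gallery), so 5 is optimal.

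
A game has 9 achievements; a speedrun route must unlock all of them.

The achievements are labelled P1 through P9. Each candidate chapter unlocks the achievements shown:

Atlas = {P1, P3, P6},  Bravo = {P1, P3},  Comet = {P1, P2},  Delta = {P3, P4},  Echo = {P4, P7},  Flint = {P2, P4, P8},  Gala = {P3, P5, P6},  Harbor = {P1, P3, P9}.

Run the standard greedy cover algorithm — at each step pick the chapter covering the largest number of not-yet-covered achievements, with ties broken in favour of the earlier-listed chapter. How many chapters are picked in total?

Greedy: pick Atlas (covers 3 new) → pick Flint (covers 3 new) → pick Echo (covers 1 new) → pick Gala (covers 1 new) → pick Harbor (covers 1 new). Total picks: 5.
(The true minimum cover uses only 4 chapters, so greedy is not optimal here.)

5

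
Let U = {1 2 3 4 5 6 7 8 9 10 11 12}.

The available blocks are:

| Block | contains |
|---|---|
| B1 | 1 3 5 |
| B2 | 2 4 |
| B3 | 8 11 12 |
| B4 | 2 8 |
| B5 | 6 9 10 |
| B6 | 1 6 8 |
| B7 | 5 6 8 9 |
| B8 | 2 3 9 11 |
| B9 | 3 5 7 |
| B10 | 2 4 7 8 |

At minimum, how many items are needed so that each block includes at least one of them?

H = {2, 5, 6, 11} meets every block (each contains at least one member of H), and |H| = 4.
The blocks B1, B2, B3, B5 are pairwise disjoint, so any hitting set needs a separate item for each — at least 4. Hence 4 is optimal.

4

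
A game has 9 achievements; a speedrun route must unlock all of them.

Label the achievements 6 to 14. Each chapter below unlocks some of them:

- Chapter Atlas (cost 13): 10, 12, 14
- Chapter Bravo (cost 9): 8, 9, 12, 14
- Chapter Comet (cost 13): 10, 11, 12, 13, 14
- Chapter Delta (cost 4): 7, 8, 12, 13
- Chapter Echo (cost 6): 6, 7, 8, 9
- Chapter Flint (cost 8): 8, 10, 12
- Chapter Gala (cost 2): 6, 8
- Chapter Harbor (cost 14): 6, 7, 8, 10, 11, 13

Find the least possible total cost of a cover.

19

Comet, Echo together cover every achievement (Comet ∪ Echo = {6, 7, 8, 9, 10, 11, 12, 13, 14}); total cost 13 + 6 = 19.
The greedy pick Delta, Gala, Comet, Echo costs 25; no covering selection beats 19.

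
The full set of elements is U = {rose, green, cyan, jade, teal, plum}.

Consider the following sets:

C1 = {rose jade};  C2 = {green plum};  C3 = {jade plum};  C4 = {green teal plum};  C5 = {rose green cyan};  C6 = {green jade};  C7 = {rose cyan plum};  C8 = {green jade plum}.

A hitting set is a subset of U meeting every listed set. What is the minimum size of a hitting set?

The 3 elements {rose, jade, plum} hit every set.
No choice of 2 elements meets every set, so 3 is the minimum.

3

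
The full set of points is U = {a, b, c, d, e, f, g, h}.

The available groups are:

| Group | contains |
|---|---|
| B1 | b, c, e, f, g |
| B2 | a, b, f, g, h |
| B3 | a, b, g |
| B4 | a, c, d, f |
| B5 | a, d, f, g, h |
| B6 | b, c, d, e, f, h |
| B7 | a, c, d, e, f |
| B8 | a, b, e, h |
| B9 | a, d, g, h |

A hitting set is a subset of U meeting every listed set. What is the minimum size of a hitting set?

2

The 2 points {a, b} hit every group.
No single point lies in every group, so at least 2 are needed and 2 is optimal.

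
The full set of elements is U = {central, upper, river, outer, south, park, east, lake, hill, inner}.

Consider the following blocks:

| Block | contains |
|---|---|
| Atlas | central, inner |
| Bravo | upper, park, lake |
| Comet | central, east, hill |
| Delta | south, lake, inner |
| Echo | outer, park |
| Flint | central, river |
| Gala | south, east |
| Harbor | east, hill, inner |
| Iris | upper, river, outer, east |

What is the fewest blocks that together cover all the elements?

Take {Comet, Delta, Echo, Iris}. Their union is {central, upper, river, outer, south, park, east, lake, hill, inner}, which is all 10 elements.
No 3 of the 9 blocks cover everything (all 84 combinations miss at least one element), so 4 is optimal.

4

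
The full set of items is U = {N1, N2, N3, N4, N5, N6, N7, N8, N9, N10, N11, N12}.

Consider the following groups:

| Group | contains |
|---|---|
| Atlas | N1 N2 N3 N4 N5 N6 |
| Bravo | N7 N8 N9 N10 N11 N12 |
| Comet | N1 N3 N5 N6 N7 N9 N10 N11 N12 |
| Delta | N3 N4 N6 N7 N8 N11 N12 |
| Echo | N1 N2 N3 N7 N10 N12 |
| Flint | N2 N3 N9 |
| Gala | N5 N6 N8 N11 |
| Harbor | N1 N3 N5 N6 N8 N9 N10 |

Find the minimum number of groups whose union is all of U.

2

Take {Atlas, Bravo}. Their union is {N1, N2, N3, N4, N5, N6, N7, N8, N9, N10, N11, N12}, which is all 12 items.
No single group has all 12 items (the largest, Comet, has 9), so 2 is optimal.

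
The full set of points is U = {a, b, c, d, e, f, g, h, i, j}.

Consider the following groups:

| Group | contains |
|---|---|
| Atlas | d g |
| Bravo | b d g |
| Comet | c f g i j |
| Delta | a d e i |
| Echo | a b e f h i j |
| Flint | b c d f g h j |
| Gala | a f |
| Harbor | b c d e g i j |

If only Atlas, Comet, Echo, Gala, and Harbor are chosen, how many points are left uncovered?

Union of Atlas, Comet, Echo, Gala, Harbor = {a, b, c, d, e, f, g, h, i, j} — that's every point, so 0 are uncovered.

0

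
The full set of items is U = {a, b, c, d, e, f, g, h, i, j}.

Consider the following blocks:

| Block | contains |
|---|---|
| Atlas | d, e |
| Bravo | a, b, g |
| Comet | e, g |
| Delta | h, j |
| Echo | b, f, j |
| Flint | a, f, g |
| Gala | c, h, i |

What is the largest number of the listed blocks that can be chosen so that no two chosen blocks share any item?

Atlas, Bravo, Gala are pairwise disjoint (Atlas={d,e}; Bravo={a,b,g}; Gala={c,h,i}).
Every remaining block overlaps one of these, and no 4 of the listed blocks are pairwise disjoint, so 3 is the maximum.

3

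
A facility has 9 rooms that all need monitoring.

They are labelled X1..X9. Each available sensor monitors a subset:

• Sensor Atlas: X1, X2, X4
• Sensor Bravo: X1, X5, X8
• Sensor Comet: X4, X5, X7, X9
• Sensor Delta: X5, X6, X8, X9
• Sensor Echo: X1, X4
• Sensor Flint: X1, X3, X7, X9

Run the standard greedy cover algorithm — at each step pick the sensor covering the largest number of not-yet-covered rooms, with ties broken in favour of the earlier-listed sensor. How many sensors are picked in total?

Greedy: pick Comet (covers 4 new) → pick Atlas (covers 2 new) → pick Delta (covers 2 new) → pick Flint (covers 1 new). Total picks: 4.
(The true minimum cover uses only 3 sensors, so greedy is not optimal here.)

4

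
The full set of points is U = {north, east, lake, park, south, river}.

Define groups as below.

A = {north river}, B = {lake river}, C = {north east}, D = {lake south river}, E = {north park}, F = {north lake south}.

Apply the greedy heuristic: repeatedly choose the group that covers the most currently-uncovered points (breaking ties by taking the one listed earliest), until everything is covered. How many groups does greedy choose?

3

Greedy: pick D (covers 3 new) → pick C (covers 2 new) → pick E (covers 1 new). Total picks: 3.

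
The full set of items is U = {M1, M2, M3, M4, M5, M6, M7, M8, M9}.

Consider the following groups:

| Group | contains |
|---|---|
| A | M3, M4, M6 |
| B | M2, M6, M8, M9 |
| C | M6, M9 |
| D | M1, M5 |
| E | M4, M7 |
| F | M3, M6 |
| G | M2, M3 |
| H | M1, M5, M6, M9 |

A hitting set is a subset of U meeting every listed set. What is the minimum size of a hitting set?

The 4 items {M3, M4, M5, M9} hit every group.
The groups C, D, E, G are pairwise disjoint, so any hitting set needs a separate item for each — at least 4. Hence 4 is optimal.

4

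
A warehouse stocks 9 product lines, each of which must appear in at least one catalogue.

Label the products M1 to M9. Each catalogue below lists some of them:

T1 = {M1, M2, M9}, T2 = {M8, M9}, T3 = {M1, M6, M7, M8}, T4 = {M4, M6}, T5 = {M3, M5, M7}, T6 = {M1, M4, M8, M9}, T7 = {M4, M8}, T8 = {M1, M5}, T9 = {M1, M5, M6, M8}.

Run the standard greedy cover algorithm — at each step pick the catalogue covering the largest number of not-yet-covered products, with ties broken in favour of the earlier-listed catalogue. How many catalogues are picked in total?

4

Greedy: pick T3 (covers 4 new) → pick T1 (covers 2 new) → pick T5 (covers 2 new) → pick T4 (covers 1 new). Total picks: 4.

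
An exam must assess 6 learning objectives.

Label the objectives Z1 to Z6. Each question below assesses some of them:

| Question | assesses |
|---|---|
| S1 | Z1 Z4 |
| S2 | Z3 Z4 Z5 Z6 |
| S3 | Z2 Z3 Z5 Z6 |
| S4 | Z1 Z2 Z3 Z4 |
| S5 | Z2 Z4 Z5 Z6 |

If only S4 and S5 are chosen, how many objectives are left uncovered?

Union of S4, S5 = {Z1, Z2, Z3, Z4, Z5, Z6} — that's every objective, so 0 are uncovered.

0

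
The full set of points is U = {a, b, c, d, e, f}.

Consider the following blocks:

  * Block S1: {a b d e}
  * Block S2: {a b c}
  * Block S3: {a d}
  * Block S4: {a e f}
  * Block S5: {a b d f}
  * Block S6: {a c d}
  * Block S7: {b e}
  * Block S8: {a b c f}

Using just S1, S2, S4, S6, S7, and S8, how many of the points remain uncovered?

Union of S1, S2, S4, S6, S7, S8 = {a, b, c, d, e, f} — that's every point, so 0 are uncovered.

0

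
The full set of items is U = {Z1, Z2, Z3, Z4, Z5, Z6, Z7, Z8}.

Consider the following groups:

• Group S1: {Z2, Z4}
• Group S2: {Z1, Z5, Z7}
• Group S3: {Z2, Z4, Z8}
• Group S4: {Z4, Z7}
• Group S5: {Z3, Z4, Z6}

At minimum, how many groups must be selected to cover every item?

S2 and S3 and S5 together: S2 ∪ S3 ∪ S5 = {Z1, Z2, Z3, Z4, Z5, Z6, Z7, Z8} — every item is covered.
Each group has at most 3 items, and 2·3 = 6 < 8 — so at least 3 groups are needed, and 3 is optimal.

3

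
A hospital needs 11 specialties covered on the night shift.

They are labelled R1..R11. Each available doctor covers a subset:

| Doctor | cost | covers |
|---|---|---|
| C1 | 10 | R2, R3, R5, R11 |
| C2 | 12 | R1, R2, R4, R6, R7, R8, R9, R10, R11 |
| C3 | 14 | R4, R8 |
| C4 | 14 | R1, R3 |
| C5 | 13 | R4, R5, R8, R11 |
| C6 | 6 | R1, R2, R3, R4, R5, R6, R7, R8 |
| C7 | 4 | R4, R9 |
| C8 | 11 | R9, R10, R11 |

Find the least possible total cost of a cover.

C6, C8 together cover every specialty (C6 ∪ C8 = {R1, R2, R3, R4, R5, R6, R7, R8, R9, R10, R11}); total cost 6 + 11 = 17.
No covering selection has total cost below 17.

17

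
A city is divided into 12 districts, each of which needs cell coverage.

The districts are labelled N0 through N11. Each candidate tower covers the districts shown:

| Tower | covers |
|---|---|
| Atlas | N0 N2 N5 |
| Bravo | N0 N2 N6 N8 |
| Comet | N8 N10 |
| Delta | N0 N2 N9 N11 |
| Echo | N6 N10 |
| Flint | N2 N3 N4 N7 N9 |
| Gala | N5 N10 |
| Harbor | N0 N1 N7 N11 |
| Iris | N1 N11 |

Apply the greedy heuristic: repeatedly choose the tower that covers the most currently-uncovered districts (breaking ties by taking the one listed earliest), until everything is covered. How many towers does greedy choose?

4

Greedy: pick Flint (covers 5 new) → pick Bravo (covers 3 new) → pick Gala (covers 2 new) → pick Harbor (covers 2 new). Total picks: 4.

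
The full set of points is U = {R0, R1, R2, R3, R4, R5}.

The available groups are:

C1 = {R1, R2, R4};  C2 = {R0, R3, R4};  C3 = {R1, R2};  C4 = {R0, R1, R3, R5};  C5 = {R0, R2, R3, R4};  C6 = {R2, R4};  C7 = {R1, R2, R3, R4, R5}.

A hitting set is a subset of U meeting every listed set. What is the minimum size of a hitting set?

2

Take H = {R2, R3}. Each listed group contains at least one of these, so H is a hitting set of size 2.
The groups C4, C6 are pairwise disjoint, so any hitting set needs a separate point for each — at least 2. Hence 2 is optimal.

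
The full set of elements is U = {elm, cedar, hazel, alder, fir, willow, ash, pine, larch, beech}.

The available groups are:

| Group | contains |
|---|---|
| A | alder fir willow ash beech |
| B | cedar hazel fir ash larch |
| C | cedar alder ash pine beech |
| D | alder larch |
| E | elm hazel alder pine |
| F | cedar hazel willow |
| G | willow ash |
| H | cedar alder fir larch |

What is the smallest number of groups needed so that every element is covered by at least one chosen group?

3

A and B and E together: A ∪ B ∪ E = {elm, cedar, hazel, alder, fir, willow, ash, pine, larch, beech} — every element is covered.
Only E contains elm, so E is forced; the remaining 6 elements need at least 2 more groups (each remaining group adds at most 4) — so at least 3 groups are needed, and 3 is optimal.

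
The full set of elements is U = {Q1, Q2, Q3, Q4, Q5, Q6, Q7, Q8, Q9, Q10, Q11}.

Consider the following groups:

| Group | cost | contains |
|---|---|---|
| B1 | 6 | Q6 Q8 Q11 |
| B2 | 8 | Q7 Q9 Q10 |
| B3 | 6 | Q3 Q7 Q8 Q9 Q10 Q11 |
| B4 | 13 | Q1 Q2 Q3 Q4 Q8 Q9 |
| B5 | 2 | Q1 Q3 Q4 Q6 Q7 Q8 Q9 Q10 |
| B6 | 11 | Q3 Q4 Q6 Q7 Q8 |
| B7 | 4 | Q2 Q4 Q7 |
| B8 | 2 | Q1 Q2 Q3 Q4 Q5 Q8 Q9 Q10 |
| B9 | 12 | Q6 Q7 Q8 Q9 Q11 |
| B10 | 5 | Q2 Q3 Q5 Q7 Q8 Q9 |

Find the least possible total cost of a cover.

B3, B5, B8 together cover every element (B3 ∪ B5 ∪ B8 = {Q1, Q2, Q3, Q4, Q5, Q6, Q7, Q8, Q9, Q10, Q11}); total cost 6 + 2 + 2 = 10.
No covering selection has total cost below 10.

10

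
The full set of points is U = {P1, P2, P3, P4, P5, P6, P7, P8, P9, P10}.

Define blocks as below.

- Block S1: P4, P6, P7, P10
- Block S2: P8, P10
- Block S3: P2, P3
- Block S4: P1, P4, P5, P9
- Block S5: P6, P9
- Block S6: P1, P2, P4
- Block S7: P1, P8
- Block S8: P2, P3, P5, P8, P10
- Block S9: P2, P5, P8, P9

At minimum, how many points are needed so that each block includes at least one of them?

4

The 4 points {P1, P2, P6, P10} hit every block.
No choice of 3 points meets every block, so 4 is the minimum.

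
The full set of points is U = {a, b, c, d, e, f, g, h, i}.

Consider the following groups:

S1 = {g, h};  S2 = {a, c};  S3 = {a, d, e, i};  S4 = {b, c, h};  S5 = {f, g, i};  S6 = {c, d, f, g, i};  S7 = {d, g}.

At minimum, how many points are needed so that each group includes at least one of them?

3

Take T = {c, e, g}. Each listed group contains at least one of these, so T is a hitting set of size 3.
No choice of 2 points meets every group, so 3 is the minimum.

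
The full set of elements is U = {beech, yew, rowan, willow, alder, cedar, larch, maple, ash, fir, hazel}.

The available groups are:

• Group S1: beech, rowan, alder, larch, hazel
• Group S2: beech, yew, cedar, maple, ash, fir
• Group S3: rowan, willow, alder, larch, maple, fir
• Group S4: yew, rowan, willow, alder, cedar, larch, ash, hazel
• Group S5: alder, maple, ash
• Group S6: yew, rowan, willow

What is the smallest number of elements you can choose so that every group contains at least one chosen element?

The 2 elements {rowan, ash} hit every group.
The groups S5, S6 are pairwise disjoint, so any hitting set needs a separate element for each — at least 2. Hence 2 is optimal.

2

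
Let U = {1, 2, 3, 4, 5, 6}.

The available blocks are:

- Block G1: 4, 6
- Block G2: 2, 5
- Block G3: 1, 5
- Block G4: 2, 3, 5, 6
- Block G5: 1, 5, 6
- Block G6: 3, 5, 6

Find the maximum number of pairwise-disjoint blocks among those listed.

2

G1, G2 are pairwise disjoint (G1={4,6}; G2={2,5}).
Every remaining block overlaps one of these, and no 3 of the listed blocks are pairwise disjoint, so 2 is the maximum.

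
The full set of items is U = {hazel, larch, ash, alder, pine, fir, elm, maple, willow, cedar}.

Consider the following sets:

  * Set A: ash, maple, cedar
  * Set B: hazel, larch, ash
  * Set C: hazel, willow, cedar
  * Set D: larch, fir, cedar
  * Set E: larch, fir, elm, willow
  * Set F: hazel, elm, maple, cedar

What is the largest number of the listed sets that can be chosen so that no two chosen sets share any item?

2

A, E are pairwise disjoint (A={ash,maple,cedar}; E={larch,fir,elm,willow}).
Every remaining set overlaps one of these, and no 3 of the listed sets are pairwise disjoint, so 2 is the maximum.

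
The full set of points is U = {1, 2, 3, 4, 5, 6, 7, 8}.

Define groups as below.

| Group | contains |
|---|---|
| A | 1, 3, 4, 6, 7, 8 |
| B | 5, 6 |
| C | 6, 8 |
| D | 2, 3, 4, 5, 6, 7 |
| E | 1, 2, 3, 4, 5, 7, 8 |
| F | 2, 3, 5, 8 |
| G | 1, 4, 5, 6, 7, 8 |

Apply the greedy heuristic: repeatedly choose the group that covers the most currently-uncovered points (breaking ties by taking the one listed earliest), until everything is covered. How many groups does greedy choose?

2

Greedy: pick E (covers 7 new) → pick A (covers 1 new). Total picks: 2.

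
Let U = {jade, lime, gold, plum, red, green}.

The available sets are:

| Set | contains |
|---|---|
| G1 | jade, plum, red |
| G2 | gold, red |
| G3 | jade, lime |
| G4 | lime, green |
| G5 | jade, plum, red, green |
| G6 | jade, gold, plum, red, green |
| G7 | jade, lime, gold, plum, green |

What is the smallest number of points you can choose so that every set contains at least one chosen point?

2

Take H = {lime, red}. Each listed set contains at least one of these, so H is a hitting set of size 2.
The sets G2, G3 are pairwise disjoint, so any hitting set needs a separate point for each — at least 2. Hence 2 is optimal.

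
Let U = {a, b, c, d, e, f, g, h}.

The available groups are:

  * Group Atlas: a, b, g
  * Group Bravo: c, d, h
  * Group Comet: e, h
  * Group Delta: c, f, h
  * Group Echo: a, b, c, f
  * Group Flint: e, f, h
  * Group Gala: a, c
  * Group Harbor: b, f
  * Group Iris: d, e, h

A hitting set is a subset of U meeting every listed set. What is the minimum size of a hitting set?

3

The 3 elements {a, b, h} hit every group.
The groups Comet, Gala, Harbor are pairwise disjoint, so any hitting set needs a separate element for each — at least 3. Hence 3 is optimal.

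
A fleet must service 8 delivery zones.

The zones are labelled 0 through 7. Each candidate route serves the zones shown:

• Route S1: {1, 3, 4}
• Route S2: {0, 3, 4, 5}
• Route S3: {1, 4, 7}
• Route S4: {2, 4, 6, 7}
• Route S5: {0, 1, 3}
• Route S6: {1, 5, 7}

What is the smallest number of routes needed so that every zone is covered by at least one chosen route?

Take {S2, S4, S6}. Their union is {0, 1, 2, 3, 4, 5, 6, 7}, which is all 8 zones.
Only S4 contains 2, so S4 is forced; the remaining 4 zones need at least 2 more routes (each remaining route adds at most 3) — so at least 3 routes are needed, and 3 is optimal.

3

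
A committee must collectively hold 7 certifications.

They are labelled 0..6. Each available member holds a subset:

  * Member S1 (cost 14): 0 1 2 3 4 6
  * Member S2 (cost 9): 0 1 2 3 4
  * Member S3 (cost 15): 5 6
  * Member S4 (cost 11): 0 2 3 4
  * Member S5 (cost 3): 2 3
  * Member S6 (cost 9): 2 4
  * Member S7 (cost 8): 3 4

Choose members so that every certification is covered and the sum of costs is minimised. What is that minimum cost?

S2, S3 together cover every certification (S2 ∪ S3 = {0, 1, 2, 3, 4, 5, 6}); total cost 9 + 15 = 24.
The greedy pick S5, S2, S3 costs 27; no covering selection beats 24.

24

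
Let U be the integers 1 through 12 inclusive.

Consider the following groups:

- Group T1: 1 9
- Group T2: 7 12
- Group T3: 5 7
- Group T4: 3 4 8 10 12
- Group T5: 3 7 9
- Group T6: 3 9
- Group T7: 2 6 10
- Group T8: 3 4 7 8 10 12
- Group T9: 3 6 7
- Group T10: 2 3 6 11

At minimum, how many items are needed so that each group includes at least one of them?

Take H = {2, 7, 9, 12}. Each listed group contains at least one of these, so H is a hitting set of size 4.
No choice of 3 items meets every group, so 4 is the minimum.

4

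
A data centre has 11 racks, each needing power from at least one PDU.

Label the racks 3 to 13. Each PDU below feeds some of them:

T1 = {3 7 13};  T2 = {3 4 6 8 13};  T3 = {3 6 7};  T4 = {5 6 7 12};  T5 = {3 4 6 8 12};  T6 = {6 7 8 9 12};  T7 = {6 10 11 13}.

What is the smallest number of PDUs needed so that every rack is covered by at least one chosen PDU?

4

T4 and T5 and T6 and T7 together: T4 ∪ T5 ∪ T6 ∪ T7 = {3, 4, 5, 6, 7, 8, 9, 10, 11, 12, 13} — every rack is covered.
No 3 of the 7 PDUs cover everything (all 35 combinations miss at least one rack), so 4 is optimal.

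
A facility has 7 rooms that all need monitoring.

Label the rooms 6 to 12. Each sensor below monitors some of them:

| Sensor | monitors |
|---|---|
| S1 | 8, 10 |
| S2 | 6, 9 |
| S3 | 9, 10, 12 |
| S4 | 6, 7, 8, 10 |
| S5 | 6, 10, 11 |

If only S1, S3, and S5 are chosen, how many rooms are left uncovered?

1

Union of S1, S3, S5 = {6, 8, 9, 10, 11, 12}.
Not covered: 7 — 1 room.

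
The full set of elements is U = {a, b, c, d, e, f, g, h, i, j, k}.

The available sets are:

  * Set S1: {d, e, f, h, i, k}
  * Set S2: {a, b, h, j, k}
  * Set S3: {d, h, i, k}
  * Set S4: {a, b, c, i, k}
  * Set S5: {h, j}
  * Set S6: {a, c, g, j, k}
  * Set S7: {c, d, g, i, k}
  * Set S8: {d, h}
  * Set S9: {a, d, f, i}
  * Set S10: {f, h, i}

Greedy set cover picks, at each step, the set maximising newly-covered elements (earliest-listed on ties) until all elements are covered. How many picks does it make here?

3

Greedy: pick S1 (covers 6 new) → pick S6 (covers 4 new) → pick S2 (covers 1 new). Total picks: 3.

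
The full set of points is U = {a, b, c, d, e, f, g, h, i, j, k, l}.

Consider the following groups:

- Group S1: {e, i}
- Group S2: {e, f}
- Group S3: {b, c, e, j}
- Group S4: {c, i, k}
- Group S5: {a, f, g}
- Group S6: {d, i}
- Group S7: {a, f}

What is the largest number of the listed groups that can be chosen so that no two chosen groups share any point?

S3, S6, S7 are pairwise disjoint (S3={b,c,e,j}; S6={d,i}; S7={a,f}).
Every remaining group overlaps one of these, and no 4 of the listed groups are pairwise disjoint, so 3 is the maximum.

3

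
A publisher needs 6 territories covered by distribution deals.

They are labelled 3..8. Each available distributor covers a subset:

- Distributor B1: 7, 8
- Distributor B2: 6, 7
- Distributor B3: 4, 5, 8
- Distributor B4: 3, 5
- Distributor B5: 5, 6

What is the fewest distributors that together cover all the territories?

Take {B2, B3, B4}. Their union is {3, 4, 5, 6, 7, 8}, which is all 6 territories.
Only B4 contains 3, so B4 is forced; the remaining 4 territories need at least 2 more distributors (each remaining distributor adds at most 2) — so at least 3 distributors are needed, and 3 is optimal.

3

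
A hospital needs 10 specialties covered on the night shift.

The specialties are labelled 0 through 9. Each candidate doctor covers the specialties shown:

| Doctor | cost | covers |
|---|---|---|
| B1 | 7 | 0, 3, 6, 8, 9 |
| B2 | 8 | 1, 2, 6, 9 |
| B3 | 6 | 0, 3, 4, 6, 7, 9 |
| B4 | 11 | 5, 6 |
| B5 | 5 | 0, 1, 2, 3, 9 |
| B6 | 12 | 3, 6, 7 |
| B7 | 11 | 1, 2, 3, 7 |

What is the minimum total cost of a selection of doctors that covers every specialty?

B1, B3, B4, B5 together cover every specialty (B1 ∪ B3 ∪ B4 ∪ B5 = {0, 1, 2, 3, 4, 5, 6, 7, 8, 9}); total cost 7 + 6 + 11 + 5 = 29.
No covering selection has total cost below 29.

29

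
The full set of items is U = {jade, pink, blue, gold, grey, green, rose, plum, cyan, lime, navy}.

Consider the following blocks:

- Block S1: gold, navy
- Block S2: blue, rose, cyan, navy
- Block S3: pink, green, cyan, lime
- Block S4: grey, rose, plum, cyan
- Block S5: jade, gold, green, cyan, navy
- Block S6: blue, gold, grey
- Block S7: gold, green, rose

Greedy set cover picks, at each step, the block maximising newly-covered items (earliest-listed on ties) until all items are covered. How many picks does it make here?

4

Greedy: pick S5 (covers 5 new) → pick S4 (covers 3 new) → pick S3 (covers 2 new) → pick S2 (covers 1 new). Total picks: 4.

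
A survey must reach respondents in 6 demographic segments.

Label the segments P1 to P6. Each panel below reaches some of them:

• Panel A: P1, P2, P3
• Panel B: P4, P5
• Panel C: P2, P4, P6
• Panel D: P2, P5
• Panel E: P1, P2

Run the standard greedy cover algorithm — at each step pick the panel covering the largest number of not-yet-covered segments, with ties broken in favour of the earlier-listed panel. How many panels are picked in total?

Greedy: pick A (covers 3 new) → pick B (covers 2 new) → pick C (covers 1 new). Total picks: 3.

3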